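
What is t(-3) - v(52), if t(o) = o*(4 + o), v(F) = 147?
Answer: -150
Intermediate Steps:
t(-3) - v(52) = -3*(4 - 3) - 1*147 = -3*1 - 147 = -3 - 147 = -150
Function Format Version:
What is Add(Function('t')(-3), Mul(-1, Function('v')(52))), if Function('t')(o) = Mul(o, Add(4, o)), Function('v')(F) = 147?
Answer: -150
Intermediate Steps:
Add(Function('t')(-3), Mul(-1, Function('v')(52))) = Add(Mul(-3, Add(4, -3)), Mul(-1, 147)) = Add(Mul(-3, 1), -147) = Add(-3, -147) = -150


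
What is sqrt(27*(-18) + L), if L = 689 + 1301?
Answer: 4*sqrt(94) ≈ 38.781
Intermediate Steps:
L = 1990
sqrt(27*(-18) + L) = sqrt(27*(-18) + 1990) = sqrt(-486 + 1990) = sqrt(1504) = 4*sqrt(94)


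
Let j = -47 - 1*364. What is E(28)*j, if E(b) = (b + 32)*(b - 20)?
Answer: -197280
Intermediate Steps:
E(b) = (-20 + b)*(32 + b) (E(b) = (32 + b)*(-20 + b) = (-20 + b)*(32 + b))
j = -411 (j = -47 - 364 = -411)
E(28)*j = (-640 + 28**2 + 12*28)*(-411) = (-640 + 784 + 336)*(-411) = 480*(-411) = -197280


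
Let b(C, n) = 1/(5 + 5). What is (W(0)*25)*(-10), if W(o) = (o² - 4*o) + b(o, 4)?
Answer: -25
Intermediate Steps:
b(C, n) = ⅒ (b(C, n) = 1/10 = ⅒)
W(o) = ⅒ + o² - 4*o (W(o) = (o² - 4*o) + ⅒ = ⅒ + o² - 4*o)
(W(0)*25)*(-10) = ((⅒ + 0² - 4*0)*25)*(-10) = ((⅒ + 0 + 0)*25)*(-10) = ((⅒)*25)*(-10) = (5/2)*(-10) = -25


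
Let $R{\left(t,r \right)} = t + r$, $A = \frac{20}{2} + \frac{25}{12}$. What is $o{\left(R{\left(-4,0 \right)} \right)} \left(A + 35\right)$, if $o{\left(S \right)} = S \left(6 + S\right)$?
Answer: $- \frac{1130}{3} \approx -376.67$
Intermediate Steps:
$A = \frac{145}{12}$ ($A = 20 \cdot \frac{1}{2} + 25 \cdot \frac{1}{12} = 10 + \frac{25}{12} = \frac{145}{12} \approx 12.083$)
$R{\left(t,r \right)} = r + t$
$o{\left(R{\left(-4,0 \right)} \right)} \left(A + 35\right) = \left(0 - 4\right) \left(6 + \left(0 - 4\right)\right) \left(\frac{145}{12} + 35\right) = - 4 \left(6 - 4\right) \frac{565}{12} = \left(-4\right) 2 \cdot \frac{565}{12} = \left(-8\right) \frac{565}{12} = - \frac{1130}{3}$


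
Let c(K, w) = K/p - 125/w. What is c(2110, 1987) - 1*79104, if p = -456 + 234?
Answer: -17449051088/220557 ≈ -79114.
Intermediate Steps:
p = -222
c(K, w) = -125/w - K/222 (c(K, w) = K/(-222) - 125/w = K*(-1/222) - 125/w = -K/222 - 125/w = -125/w - K/222)
c(2110, 1987) - 1*79104 = (-125/1987 - 1/222*2110) - 1*79104 = (-125*1/1987 - 1055/111) - 79104 = (-125/1987 - 1055/111) - 79104 = -2110160/220557 - 79104 = -17449051088/220557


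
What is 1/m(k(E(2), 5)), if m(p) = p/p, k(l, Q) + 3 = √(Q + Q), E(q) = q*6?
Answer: 1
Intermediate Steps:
E(q) = 6*q
k(l, Q) = -3 + √2*√Q (k(l, Q) = -3 + √(Q + Q) = -3 + √(2*Q) = -3 + √2*√Q)
m(p) = 1
1/m(k(E(2), 5)) = 1/1 = 1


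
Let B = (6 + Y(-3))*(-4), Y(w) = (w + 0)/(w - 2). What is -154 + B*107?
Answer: -14894/5 ≈ -2978.8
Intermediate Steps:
Y(w) = w/(-2 + w)
B = -132/5 (B = (6 - 3/(-2 - 3))*(-4) = (6 - 3/(-5))*(-4) = (6 - 3*(-⅕))*(-4) = (6 + ⅗)*(-4) = (33/5)*(-4) = -132/5 ≈ -26.400)
-154 + B*107 = -154 - 132/5*107 = -154 - 14124/5 = -14894/5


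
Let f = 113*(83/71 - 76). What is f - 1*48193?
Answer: -4022072/71 ≈ -56649.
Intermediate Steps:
f = -600369/71 (f = 113*(83*(1/71) - 76) = 113*(83/71 - 76) = 113*(-5313/71) = -600369/71 ≈ -8455.9)
f - 1*48193 = -600369/71 - 1*48193 = -600369/71 - 48193 = -4022072/71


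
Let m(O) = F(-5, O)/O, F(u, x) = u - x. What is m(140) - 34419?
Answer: -963761/28 ≈ -34420.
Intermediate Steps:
m(O) = (-5 - O)/O
m(140) - 34419 = (-5 - 1*140)/140 - 34419 = (-5 - 140)/140 - 34419 = (1/140)*(-145) - 34419 = -29/28 - 34419 = -963761/28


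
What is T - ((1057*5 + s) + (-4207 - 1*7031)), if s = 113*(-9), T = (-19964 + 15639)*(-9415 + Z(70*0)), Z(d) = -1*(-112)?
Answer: 40242445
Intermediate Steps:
Z(d) = 112
T = 40235475 (T = (-19964 + 15639)*(-9415 + 112) = -4325*(-9303) = 40235475)
s = -1017
T - ((1057*5 + s) + (-4207 - 1*7031)) = 40235475 - ((1057*5 - 1017) + (-4207 - 1*7031)) = 40235475 - ((5285 - 1017) + (-4207 - 7031)) = 40235475 - (4268 - 11238) = 40235475 - 1*(-6970) = 40235475 + 6970 = 40242445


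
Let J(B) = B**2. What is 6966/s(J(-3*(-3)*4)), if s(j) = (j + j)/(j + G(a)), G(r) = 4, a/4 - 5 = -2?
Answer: 13975/4 ≈ 3493.8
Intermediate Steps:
a = 12 (a = 20 + 4*(-2) = 20 - 8 = 12)
s(j) = 2*j/(4 + j) (s(j) = (j + j)/(j + 4) = (2*j)/(4 + j) = 2*j/(4 + j))
6966/s(J(-3*(-3)*4)) = 6966/((2*(-3*(-3)*4)**2/(4 + (-3*(-3)*4)**2))) = 6966/((2*(9*4)**2/(4 + (9*4)**2))) = 6966/((2*36**2/(4 + 36**2))) = 6966/((2*1296/(4 + 1296))) = 6966/((2*1296/1300)) = 6966/((2*1296*(1/1300))) = 6966/(648/325) = 6966*(325/648) = 13975/4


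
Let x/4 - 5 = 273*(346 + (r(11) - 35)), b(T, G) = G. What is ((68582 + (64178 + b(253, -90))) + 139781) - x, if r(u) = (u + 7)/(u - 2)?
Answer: -69365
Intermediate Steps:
r(u) = (7 + u)/(-2 + u)
x = 341816 (x = 20 + 4*(273*(346 + ((7 + 11)/(-2 + 11) - 35))) = 20 + 4*(273*(346 + (18/9 - 35))) = 20 + 4*(273*(346 + ((⅑)*18 - 35))) = 20 + 4*(273*(346 + (2 - 35))) = 20 + 4*(273*(346 - 33)) = 20 + 4*(273*313) = 20 + 4*85449 = 20 + 341796 = 341816)
((68582 + (64178 + b(253, -90))) + 139781) - x = ((68582 + (64178 - 90)) + 139781) - 1*341816 = ((68582 + 64088) + 139781) - 341816 = (132670 + 139781) - 341816 = 272451 - 341816 = -69365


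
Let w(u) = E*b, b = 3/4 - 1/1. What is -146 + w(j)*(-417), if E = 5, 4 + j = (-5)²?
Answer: 1501/4 ≈ 375.25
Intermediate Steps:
j = 21 (j = -4 + (-5)² = -4 + 25 = 21)
b = -¼ (b = 3*(¼) - 1*1 = ¾ - 1 = -¼ ≈ -0.25000)
w(u) = -5/4 (w(u) = 5*(-¼) = -5/4)
-146 + w(j)*(-417) = -146 - 5/4*(-417) = -146 + 2085/4 = 1501/4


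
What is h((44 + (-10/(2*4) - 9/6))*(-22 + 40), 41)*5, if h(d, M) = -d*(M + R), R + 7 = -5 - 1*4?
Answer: -185625/2 ≈ -92813.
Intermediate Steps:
R = -16 (R = -7 + (-5 - 1*4) = -7 + (-5 - 4) = -7 - 9 = -16)
h(d, M) = -d*(-16 + M) (h(d, M) = -d*(M - 16) = -d*(-16 + M))
h((44 + (-10/(2*4) - 9/6))*(-22 + 40), 41)*5 = (((44 + (-10/(2*4) - 9/6))*(-22 + 40))*(16 - 1*41))*5 = (((44 + (-10/8 - 9*⅙))*18)*(16 - 41))*5 = (((44 + (-10*⅛ - 3/2))*18)*(-25))*5 = (((44 + (-5/4 - 3/2))*18)*(-25))*5 = (((44 - 11/4)*18)*(-25))*5 = (((165/4)*18)*(-25))*5 = ((1485/2)*(-25))*5 = -37125/2*5 = -185625/2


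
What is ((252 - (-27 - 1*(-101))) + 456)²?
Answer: 401956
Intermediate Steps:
((252 - (-27 - 1*(-101))) + 456)² = ((252 - (-27 + 101)) + 456)² = ((252 - 1*74) + 456)² = ((252 - 74) + 456)² = (178 + 456)² = 634² = 401956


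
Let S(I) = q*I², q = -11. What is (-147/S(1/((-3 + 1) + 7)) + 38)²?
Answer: 16752649/121 ≈ 1.3845e+5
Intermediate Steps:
S(I) = -11*I²
(-147/S(1/((-3 + 1) + 7)) + 38)² = (-147*(-((-3 + 1) + 7)²/11) + 38)² = (-147*(-(-2 + 7)²/11) + 38)² = (-147/((-11*(1/5)²)) + 38)² = (-147/((-11*(⅕)²)) + 38)² = (-147/((-11*1/25)) + 38)² = (-147/(-11/25) + 38)² = (-147*(-25/11) + 38)² = (3675/11 + 38)² = (4093/11)² = 16752649/121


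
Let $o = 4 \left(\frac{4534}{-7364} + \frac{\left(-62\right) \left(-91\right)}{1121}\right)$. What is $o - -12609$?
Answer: $\frac{26058427523}{2063761} \approx 12627.0$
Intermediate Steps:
$o = \frac{36465074}{2063761}$ ($o = 4 \left(4534 \left(- \frac{1}{7364}\right) + 5642 \cdot \frac{1}{1121}\right) = 4 \left(- \frac{2267}{3682} + \frac{5642}{1121}\right) = 4 \cdot \frac{18232537}{4127522} = \frac{36465074}{2063761} \approx 17.669$)
$o - -12609 = \frac{36465074}{2063761} - -12609 = \frac{36465074}{2063761} + 12609 = \frac{26058427523}{2063761}$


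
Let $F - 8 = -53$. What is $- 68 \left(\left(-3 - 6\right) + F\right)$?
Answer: $3672$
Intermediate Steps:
$F = -45$ ($F = 8 - 53 = -45$)
$- 68 \left(\left(-3 - 6\right) + F\right) = - 68 \left(\left(-3 - 6\right) - 45\right) = - 68 \left(-9 - 45\right) = \left(-68\right) \left(-54\right) = 3672$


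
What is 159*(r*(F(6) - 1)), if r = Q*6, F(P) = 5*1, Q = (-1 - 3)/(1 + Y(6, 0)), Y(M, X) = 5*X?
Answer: -15264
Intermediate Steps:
Q = -4 (Q = (-1 - 3)/(1 + 5*0) = -4/(1 + 0) = -4/1 = -4*1 = -4)
F(P) = 5
r = -24 (r = -4*6 = -24)
159*(r*(F(6) - 1)) = 159*(-24*(5 - 1)) = 159*(-24*4) = 159*(-96) = -15264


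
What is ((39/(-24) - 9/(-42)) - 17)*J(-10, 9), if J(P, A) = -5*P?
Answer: -25775/28 ≈ -920.54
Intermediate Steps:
((39/(-24) - 9/(-42)) - 17)*J(-10, 9) = ((39/(-24) - 9/(-42)) - 17)*(-5*(-10)) = ((39*(-1/24) - 9*(-1/42)) - 17)*50 = ((-13/8 + 3/14) - 17)*50 = (-79/56 - 17)*50 = -1031/56*50 = -25775/28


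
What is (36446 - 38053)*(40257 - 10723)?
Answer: -47461138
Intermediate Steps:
(36446 - 38053)*(40257 - 10723) = -1607*29534 = -47461138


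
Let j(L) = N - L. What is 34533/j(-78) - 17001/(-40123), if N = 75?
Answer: 154240968/682091 ≈ 226.13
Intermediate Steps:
j(L) = 75 - L
34533/j(-78) - 17001/(-40123) = 34533/(75 - 1*(-78)) - 17001/(-40123) = 34533/(75 + 78) - 17001*(-1/40123) = 34533/153 + 17001/40123 = 34533*(1/153) + 17001/40123 = 3837/17 + 17001/40123 = 154240968/682091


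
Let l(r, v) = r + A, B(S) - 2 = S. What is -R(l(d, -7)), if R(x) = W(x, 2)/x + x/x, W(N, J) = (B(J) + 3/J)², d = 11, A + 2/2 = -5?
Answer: -141/20 ≈ -7.0500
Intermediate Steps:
A = -6 (A = -1 - 5 = -6)
B(S) = 2 + S
l(r, v) = -6 + r (l(r, v) = r - 6 = -6 + r)
W(N, J) = (2 + J + 3/J)² (W(N, J) = ((2 + J) + 3/J)² = (2 + J + 3/J)²)
R(x) = 1 + 121/(4*x) (R(x) = ((3 + 2*(2 + 2))²/2²)/x + x/x = ((3 + 2*4)²/4)/x + 1 = ((3 + 8)²/4)/x + 1 = ((¼)*11²)/x + 1 = ((¼)*121)/x + 1 = 121/(4*x) + 1 = 1 + 121/(4*x))
-R(l(d, -7)) = -(121/4 + (-6 + 11))/(-6 + 11) = -(121/4 + 5)/5 = -141/(5*4) = -1*141/20 = -141/20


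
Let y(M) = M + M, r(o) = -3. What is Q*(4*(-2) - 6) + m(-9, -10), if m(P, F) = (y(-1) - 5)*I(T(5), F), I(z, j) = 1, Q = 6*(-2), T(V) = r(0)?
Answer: 161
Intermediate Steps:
T(V) = -3
y(M) = 2*M
Q = -12
m(P, F) = -7 (m(P, F) = (2*(-1) - 5)*1 = (-2 - 5)*1 = -7*1 = -7)
Q*(4*(-2) - 6) + m(-9, -10) = -12*(4*(-2) - 6) - 7 = -12*(-8 - 6) - 7 = -12*(-14) - 7 = 168 - 7 = 161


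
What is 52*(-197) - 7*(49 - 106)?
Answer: -9845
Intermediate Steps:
52*(-197) - 7*(49 - 106) = -10244 - 7*(-57) = -10244 - 1*(-399) = -10244 + 399 = -9845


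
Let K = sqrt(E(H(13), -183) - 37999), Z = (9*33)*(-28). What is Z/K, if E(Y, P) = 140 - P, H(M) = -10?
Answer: 4158*I*sqrt(9419)/9419 ≈ 42.843*I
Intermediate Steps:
Z = -8316 (Z = 297*(-28) = -8316)
K = 2*I*sqrt(9419) (K = sqrt((140 - 1*(-183)) - 37999) = sqrt((140 + 183) - 37999) = sqrt(323 - 37999) = sqrt(-37676) = 2*I*sqrt(9419) ≈ 194.1*I)
Z/K = -8316*(-I*sqrt(9419)/18838) = -(-4158)*I*sqrt(9419)/9419 = 4158*I*sqrt(9419)/9419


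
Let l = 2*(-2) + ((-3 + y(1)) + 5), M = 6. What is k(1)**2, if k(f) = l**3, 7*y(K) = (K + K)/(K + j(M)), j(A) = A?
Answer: 782757789696/13841287201 ≈ 56.552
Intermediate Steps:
y(K) = 2*K/(7*(6 + K)) (y(K) = ((K + K)/(K + 6))/7 = ((2*K)/(6 + K))/7 = (2*K/(6 + K))/7 = 2*K/(7*(6 + K)))
l = -96/49 (l = 2*(-2) + ((-3 + (2/7)*1/(6 + 1)) + 5) = -4 + ((-3 + (2/7)*1/7) + 5) = -4 + ((-3 + (2/7)*1*(1/7)) + 5) = -4 + ((-3 + 2/49) + 5) = -4 + (-145/49 + 5) = -4 + 100/49 = -96/49 ≈ -1.9592)
k(f) = -884736/117649 (k(f) = (-96/49)**3 = -884736/117649)
k(1)**2 = (-884736/117649)**2 = 782757789696/13841287201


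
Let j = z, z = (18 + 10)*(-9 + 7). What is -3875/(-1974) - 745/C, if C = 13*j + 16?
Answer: 2114815/702744 ≈ 3.0094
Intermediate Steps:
z = -56 (z = 28*(-2) = -56)
j = -56
C = -712 (C = 13*(-56) + 16 = -728 + 16 = -712)
-3875/(-1974) - 745/C = -3875/(-1974) - 745/(-712) = -3875*(-1/1974) - 745*(-1/712) = 3875/1974 + 745/712 = 2114815/702744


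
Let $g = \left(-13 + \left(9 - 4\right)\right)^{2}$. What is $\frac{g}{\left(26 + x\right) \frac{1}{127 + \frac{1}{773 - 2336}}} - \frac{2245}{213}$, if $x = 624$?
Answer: $\frac{944765}{480883} \approx 1.9646$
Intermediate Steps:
$g = 64$ ($g = \left(-13 + 5\right)^{2} = \left(-8\right)^{2} = 64$)
$\frac{g}{\left(26 + x\right) \frac{1}{127 + \frac{1}{773 - 2336}}} - \frac{2245}{213} = \frac{64}{\left(26 + 624\right) \frac{1}{127 + \frac{1}{773 - 2336}}} - \frac{2245}{213} = \frac{64}{650 \frac{1}{127 + \frac{1}{-1563}}} - \frac{2245}{213} = \frac{64}{650 \frac{1}{127 - \frac{1}{1563}}} - \frac{2245}{213} = \frac{64}{650 \frac{1}{\frac{198500}{1563}}} - \frac{2245}{213} = \frac{64}{650 \cdot \frac{1563}{198500}} - \frac{2245}{213} = \frac{64}{\frac{20319}{3970}} - \frac{2245}{213} = 64 \cdot \frac{3970}{20319} - \frac{2245}{213} = \frac{254080}{20319} - \frac{2245}{213} = \frac{944765}{480883}$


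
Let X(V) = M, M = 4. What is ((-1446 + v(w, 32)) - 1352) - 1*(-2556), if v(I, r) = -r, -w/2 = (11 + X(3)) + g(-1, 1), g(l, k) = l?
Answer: -274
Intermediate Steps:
X(V) = 4
w = -28 (w = -2*((11 + 4) - 1) = -2*(15 - 1) = -2*14 = -28)
((-1446 + v(w, 32)) - 1352) - 1*(-2556) = ((-1446 - 1*32) - 1352) - 1*(-2556) = ((-1446 - 32) - 1352) + 2556 = (-1478 - 1352) + 2556 = -2830 + 2556 = -274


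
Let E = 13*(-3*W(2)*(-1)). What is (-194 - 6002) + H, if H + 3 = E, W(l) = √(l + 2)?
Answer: -6121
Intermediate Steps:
W(l) = √(2 + l)
E = 78 (E = 13*(-3*√(2 + 2)*(-1)) = 13*(-3*√4*(-1)) = 13*(-3*2*(-1)) = 13*(-6*(-1)) = 13*6 = 78)
H = 75 (H = -3 + 78 = 75)
(-194 - 6002) + H = (-194 - 6002) + 75 = -6196 + 75 = -6121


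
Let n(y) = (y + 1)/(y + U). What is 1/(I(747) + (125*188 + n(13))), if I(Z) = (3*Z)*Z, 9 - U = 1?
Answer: 3/5092583 ≈ 5.8909e-7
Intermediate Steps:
U = 8 (U = 9 - 1*1 = 9 - 1 = 8)
n(y) = (1 + y)/(8 + y) (n(y) = (y + 1)/(y + 8) = (1 + y)/(8 + y))
I(Z) = 3*Z**2
1/(I(747) + (125*188 + n(13))) = 1/(3*747**2 + (125*188 + (1 + 13)/(8 + 13))) = 1/(3*558009 + (23500 + 14/21)) = 1/(1674027 + (23500 + (1/21)*14)) = 1/(1674027 + (23500 + 2/3)) = 1/(1674027 + 70502/3) = 1/(5092583/3) = 3/5092583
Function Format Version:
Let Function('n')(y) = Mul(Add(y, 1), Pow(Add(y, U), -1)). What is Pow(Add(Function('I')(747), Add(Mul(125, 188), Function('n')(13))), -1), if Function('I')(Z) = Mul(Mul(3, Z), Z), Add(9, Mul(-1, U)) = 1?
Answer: Rational(3, 5092583) ≈ 5.8909e-7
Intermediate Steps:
U = 8 (U = Add(9, Mul(-1, 1)) = Add(9, -1) = 8)
Function('n')(y) = Mul(Pow(Add(8, y), -1), Add(1, y)) (Function('n')(y) = Mul(Add(y, 1), Pow(Add(y, 8), -1)) = Mul(Add(1, y), Pow(Add(8, y), -1)) = Mul(Pow(Add(8, y), -1), Add(1, y)))
Function('I')(Z) = Mul(3, Pow(Z, 2))
Pow(Add(Function('I')(747), Add(Mul(125, 188), Function('n')(13))), -1) = Pow(Add(Mul(3, Pow(747, 2)), Add(Mul(125, 188), Mul(Pow(Add(8, 13), -1), Add(1, 13)))), -1) = Pow(Add(Mul(3, 558009), Add(23500, Mul(Pow(21, -1), 14))), -1) = Pow(Add(1674027, Add(23500, Mul(Rational(1, 21), 14))), -1) = Pow(Add(1674027, Add(23500, Rational(2, 3))), -1) = Pow(Add(1674027, Rational(70502, 3)), -1) = Pow(Rational(5092583, 3), -1) = Rational(3, 5092583)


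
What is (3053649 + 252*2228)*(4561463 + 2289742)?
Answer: 24767825451525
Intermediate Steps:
(3053649 + 252*2228)*(4561463 + 2289742) = (3053649 + 561456)*6851205 = 3615105*6851205 = 24767825451525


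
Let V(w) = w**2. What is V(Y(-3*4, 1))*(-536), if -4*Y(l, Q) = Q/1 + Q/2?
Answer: -603/8 ≈ -75.375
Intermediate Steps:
Y(l, Q) = -3*Q/8 (Y(l, Q) = -(Q/1 + Q/2)/4 = -(Q*1 + Q*(1/2))/4 = -(Q + Q/2)/4 = -3*Q/8)
V(Y(-3*4, 1))*(-536) = (-3/8*1)**2*(-536) = (-3/8)**2*(-536) = (9/64)*(-536) = -603/8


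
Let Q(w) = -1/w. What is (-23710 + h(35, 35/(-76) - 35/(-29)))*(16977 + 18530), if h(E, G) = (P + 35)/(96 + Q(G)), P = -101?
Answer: -5958937952705/7078 ≈ -8.4190e+8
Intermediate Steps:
h(E, G) = -66/(96 - 1/G) (h(E, G) = (-101 + 35)/(96 - 1/G) = -66/(96 - 1/G))
(-23710 + h(35, 35/(-76) - 35/(-29)))*(16977 + 18530) = (-23710 - 66*(35/(-76) - 35/(-29))/(-1 + 96*(35/(-76) - 35/(-29))))*(16977 + 18530) = (-23710 - 66*(35*(-1/76) - 35*(-1/29))/(-1 + 96*(35*(-1/76) - 35*(-1/29))))*35507 = (-23710 - 66*(-35/76 + 35/29)/(-1 + 96*(-35/76 + 35/29)))*35507 = (-23710 - 66*1645/2204/(-1 + 96*(1645/2204)))*35507 = (-23710 - 66*1645/2204/(-1 + 39480/551))*35507 = (-23710 - 66*1645/2204/38929/551)*35507 = (-23710 - 66*1645/2204*551/38929)*35507 = (-23710 - 4935/7078)*35507 = -167824315/7078*35507 = -5958937952705/7078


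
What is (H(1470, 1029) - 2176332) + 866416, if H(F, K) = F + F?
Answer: -1306976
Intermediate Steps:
H(F, K) = 2*F
(H(1470, 1029) - 2176332) + 866416 = (2*1470 - 2176332) + 866416 = (2940 - 2176332) + 866416 = -2173392 + 866416 = -1306976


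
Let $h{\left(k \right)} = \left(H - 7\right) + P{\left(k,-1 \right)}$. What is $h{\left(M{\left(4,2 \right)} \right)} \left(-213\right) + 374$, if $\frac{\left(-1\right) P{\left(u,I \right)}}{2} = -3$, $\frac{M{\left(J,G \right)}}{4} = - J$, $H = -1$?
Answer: $800$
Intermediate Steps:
$M{\left(J,G \right)} = - 4 J$ ($M{\left(J,G \right)} = 4 \left(- J\right) = - 4 J$)
$P{\left(u,I \right)} = 6$ ($P{\left(u,I \right)} = \left(-2\right) \left(-3\right) = 6$)
$h{\left(k \right)} = -2$ ($h{\left(k \right)} = \left(-1 - 7\right) + 6 = -8 + 6 = -2$)
$h{\left(M{\left(4,2 \right)} \right)} \left(-213\right) + 374 = \left(-2\right) \left(-213\right) + 374 = 426 + 374 = 800$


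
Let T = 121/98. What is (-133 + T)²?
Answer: 166745569/9604 ≈ 17362.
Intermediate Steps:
T = 121/98 (T = 121*(1/98) = 121/98 ≈ 1.2347)
(-133 + T)² = (-133 + 121/98)² = (-12913/98)² = 166745569/9604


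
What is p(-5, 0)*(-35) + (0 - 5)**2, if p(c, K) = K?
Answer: 25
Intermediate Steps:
p(-5, 0)*(-35) + (0 - 5)**2 = 0*(-35) + (0 - 5)**2 = 0 + (-5)**2 = 0 + 25 = 25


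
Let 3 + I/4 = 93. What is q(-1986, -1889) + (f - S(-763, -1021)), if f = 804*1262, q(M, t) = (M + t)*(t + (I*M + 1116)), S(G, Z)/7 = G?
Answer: 2774485364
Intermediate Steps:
I = 360 (I = -12 + 4*93 = -12 + 372 = 360)
S(G, Z) = 7*G
q(M, t) = (M + t)*(1116 + t + 360*M) (q(M, t) = (M + t)*(t + (360*M + 1116)) = (M + t)*(t + (1116 + 360*M)) = (M + t)*(1116 + t + 360*M))
f = 1014648
q(-1986, -1889) + (f - S(-763, -1021)) = ((-1889)**2 + 360*(-1986)**2 + 1116*(-1986) + 1116*(-1889) + 361*(-1986)*(-1889)) + (1014648 - 7*(-763)) = (3568321 + 360*3944196 - 2216376 - 2108124 + 1354310994) + (1014648 - 1*(-5341)) = (3568321 + 1419910560 - 2216376 - 2108124 + 1354310994) + (1014648 + 5341) = 2773465375 + 1019989 = 2774485364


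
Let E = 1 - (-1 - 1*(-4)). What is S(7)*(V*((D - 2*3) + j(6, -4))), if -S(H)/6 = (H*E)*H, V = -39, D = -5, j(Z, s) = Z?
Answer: 114660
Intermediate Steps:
E = -2 (E = 1 - (-1 + 4) = 1 - 1*3 = 1 - 3 = -2)
S(H) = 12*H² (S(H) = -6*H*(-2)*H = -6*(-2*H)*H = -(-12)*H² = 12*H²)
S(7)*(V*((D - 2*3) + j(6, -4))) = (12*7²)*(-39*((-5 - 2*3) + 6)) = (12*49)*(-39*((-5 - 6) + 6)) = 588*(-39*(-11 + 6)) = 588*(-39*(-5)) = 588*195 = 114660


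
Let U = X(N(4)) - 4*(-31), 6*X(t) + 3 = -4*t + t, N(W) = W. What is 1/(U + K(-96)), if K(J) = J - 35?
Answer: -2/19 ≈ -0.10526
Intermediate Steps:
K(J) = -35 + J
X(t) = -½ - t/2 (X(t) = -½ + (-4*t + t)/6 = -½ + (-3*t)/6 = -½ - t/2)
U = 243/2 (U = (-½ - ½*4) - 4*(-31) = (-½ - 2) + 124 = -5/2 + 124 = 243/2 ≈ 121.50)
1/(U + K(-96)) = 1/(243/2 + (-35 - 96)) = 1/(243/2 - 131) = 1/(-19/2) = -2/19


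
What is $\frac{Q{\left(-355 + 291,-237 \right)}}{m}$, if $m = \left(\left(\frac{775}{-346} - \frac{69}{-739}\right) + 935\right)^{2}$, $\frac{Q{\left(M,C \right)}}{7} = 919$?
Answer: $\frac{420585819384388}{56894194229951521} \approx 0.0073924$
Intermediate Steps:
$Q{\left(M,C \right)} = 6433$ ($Q{\left(M,C \right)} = 7 \cdot 919 = 6433$)
$m = \frac{56894194229951521}{65379421636}$ ($m = \left(\left(775 \left(- \frac{1}{346}\right) - - \frac{69}{739}\right) + 935\right)^{2} = \left(\left(- \frac{775}{346} + \frac{69}{739}\right) + 935\right)^{2} = \left(- \frac{548851}{255694} + 935\right)^{2} = \left(\frac{238525039}{255694}\right)^{2} = \frac{56894194229951521}{65379421636} \approx 8.7022 \cdot 10^{5}$)
$\frac{Q{\left(-355 + 291,-237 \right)}}{m} = \frac{6433}{\frac{56894194229951521}{65379421636}} = 6433 \cdot \frac{65379421636}{56894194229951521} = \frac{420585819384388}{56894194229951521}$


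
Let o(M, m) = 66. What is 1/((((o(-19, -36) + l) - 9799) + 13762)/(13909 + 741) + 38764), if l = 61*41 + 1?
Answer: 14650/567899131 ≈ 2.5797e-5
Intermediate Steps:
l = 2502 (l = 2501 + 1 = 2502)
1/((((o(-19, -36) + l) - 9799) + 13762)/(13909 + 741) + 38764) = 1/((((66 + 2502) - 9799) + 13762)/(13909 + 741) + 38764) = 1/(((2568 - 9799) + 13762)/14650 + 38764) = 1/((-7231 + 13762)*(1/14650) + 38764) = 1/(6531*(1/14650) + 38764) = 1/(6531/14650 + 38764) = 1/(567899131/14650) = 14650/567899131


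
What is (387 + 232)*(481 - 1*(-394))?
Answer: 541625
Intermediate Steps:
(387 + 232)*(481 - 1*(-394)) = 619*(481 + 394) = 619*875 = 541625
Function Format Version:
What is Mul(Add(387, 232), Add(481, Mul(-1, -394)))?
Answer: 541625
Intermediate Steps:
Mul(Add(387, 232), Add(481, Mul(-1, -394))) = Mul(619, Add(481, 394)) = Mul(619, 875) = 541625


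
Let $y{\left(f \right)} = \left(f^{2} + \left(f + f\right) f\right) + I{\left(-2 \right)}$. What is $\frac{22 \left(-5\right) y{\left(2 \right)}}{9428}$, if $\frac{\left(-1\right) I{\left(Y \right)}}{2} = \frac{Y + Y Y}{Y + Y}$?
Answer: $- \frac{715}{4714} \approx -0.15168$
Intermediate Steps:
$I{\left(Y \right)} = - \frac{Y + Y^{2}}{Y}$ ($I{\left(Y \right)} = - 2 \frac{Y + Y Y}{Y + Y} = - 2 \frac{Y + Y^{2}}{2 Y} = - \frac{Y + Y^{2}}{Y}$)
$y{\left(f \right)} = 1 + 3 f^{2}$ ($y{\left(f \right)} = \left(f^{2} + \left(f + f\right) f\right) - -1 = \left(f^{2} + 2 f f\right) + \left(-1 + 2\right) = \left(f^{2} + 2 f^{2}\right) + 1 = 3 f^{2} + 1 = 1 + 3 f^{2}$)
$\frac{22 \left(-5\right) y{\left(2 \right)}}{9428} = \frac{22 \left(-5\right) \left(1 + 3 \cdot 2^{2}\right)}{9428} = - 110 \left(1 + 3 \cdot 4\right) \frac{1}{9428} = - 110 \left(1 + 12\right) \frac{1}{9428} = \left(-110\right) 13 \cdot \frac{1}{9428} = \left(-1430\right) \frac{1}{9428} = - \frac{715}{4714}$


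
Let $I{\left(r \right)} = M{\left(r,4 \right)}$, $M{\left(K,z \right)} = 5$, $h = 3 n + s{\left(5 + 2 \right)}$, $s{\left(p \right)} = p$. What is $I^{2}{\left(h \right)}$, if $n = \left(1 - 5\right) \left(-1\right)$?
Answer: $25$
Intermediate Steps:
$n = 4$ ($n = \left(-4\right) \left(-1\right) = 4$)
$h = 19$ ($h = 3 \cdot 4 + \left(5 + 2\right) = 12 + 7 = 19$)
$I{\left(r \right)} = 5$
$I^{2}{\left(h \right)} = 5^{2} = 25$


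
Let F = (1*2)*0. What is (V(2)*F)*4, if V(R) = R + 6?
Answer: 0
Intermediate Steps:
F = 0 (F = 2*0 = 0)
V(R) = 6 + R
(V(2)*F)*4 = ((6 + 2)*0)*4 = (8*0)*4 = 0*4 = 0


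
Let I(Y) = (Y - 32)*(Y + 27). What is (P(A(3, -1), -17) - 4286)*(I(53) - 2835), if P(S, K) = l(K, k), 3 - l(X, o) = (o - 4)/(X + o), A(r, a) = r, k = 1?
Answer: 79153305/16 ≈ 4.9471e+6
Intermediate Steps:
l(X, o) = 3 - (-4 + o)/(X + o) (l(X, o) = 3 - (o - 4)/(X + o) = 3 - (-4 + o)/(X + o))
I(Y) = (-32 + Y)*(27 + Y)
P(S, K) = (6 + 3*K)/(1 + K) (P(S, K) = (4 + 2*1 + 3*K)/(K + 1) = (4 + 2 + 3*K)/(1 + K) = (6 + 3*K)/(1 + K))
(P(A(3, -1), -17) - 4286)*(I(53) - 2835) = (3*(2 - 17)/(1 - 17) - 4286)*((-864 + 53**2 - 5*53) - 2835) = (3*(-15)/(-16) - 4286)*((-864 + 2809 - 265) - 2835) = (3*(-1/16)*(-15) - 4286)*(1680 - 2835) = (45/16 - 4286)*(-1155) = -68531/16*(-1155) = 79153305/16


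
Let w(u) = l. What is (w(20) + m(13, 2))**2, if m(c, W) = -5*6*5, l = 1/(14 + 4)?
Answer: 7284601/324 ≈ 22483.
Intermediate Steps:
l = 1/18 ≈ 0.055556
w(u) = 1/18
m(c, W) = -150 (m(c, W) = -30*5 = -150)
(w(20) + m(13, 2))**2 = (1/18 - 150)**2 = (-2699/18)**2 = 7284601/324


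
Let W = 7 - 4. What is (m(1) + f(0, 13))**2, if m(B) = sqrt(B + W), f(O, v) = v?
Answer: 225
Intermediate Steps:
W = 3
m(B) = sqrt(3 + B) (m(B) = sqrt(B + 3) = sqrt(3 + B))
(m(1) + f(0, 13))**2 = (sqrt(3 + 1) + 13)**2 = (sqrt(4) + 13)**2 = (2 + 13)**2 = 15**2 = 225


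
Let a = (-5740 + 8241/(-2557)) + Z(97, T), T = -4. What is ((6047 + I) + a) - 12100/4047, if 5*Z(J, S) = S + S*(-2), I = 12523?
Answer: 663555620431/51740895 ≈ 12825.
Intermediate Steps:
Z(J, S) = -S/5 (Z(J, S) = (S + S*(-2))/5 = (S - 2*S)/5 = (-S)/5 = -S/5)
a = -73416877/12785 (a = (-5740 + 8241/(-2557)) - ⅕*(-4) = (-5740 + 8241*(-1/2557)) + ⅘ = (-5740 - 8241/2557) + ⅘ = -14685421/2557 + ⅘ = -73416877/12785 ≈ -5742.4)
((6047 + I) + a) - 12100/4047 = ((6047 + 12523) - 73416877/12785) - 12100/4047 = (18570 - 73416877/12785) - 12100*1/4047 = 164000573/12785 - 12100/4047 = 663555620431/51740895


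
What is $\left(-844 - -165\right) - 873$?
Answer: $-1552$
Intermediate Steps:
$\left(-844 - -165\right) - 873 = \left(-844 + 165\right) - 873 = -679 - 873 = -1552$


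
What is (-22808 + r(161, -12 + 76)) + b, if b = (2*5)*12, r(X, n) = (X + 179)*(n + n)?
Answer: 20832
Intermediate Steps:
r(X, n) = 2*n*(179 + X) (r(X, n) = (179 + X)*(2*n) = 2*n*(179 + X))
b = 120 (b = 10*12 = 120)
(-22808 + r(161, -12 + 76)) + b = (-22808 + 2*(-12 + 76)*(179 + 161)) + 120 = (-22808 + 2*64*340) + 120 = (-22808 + 43520) + 120 = 20712 + 120 = 20832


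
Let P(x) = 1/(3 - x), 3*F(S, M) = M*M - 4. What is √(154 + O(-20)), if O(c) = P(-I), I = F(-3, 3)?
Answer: √30226/14 ≈ 12.418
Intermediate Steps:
F(S, M) = -4/3 + M²/3 (F(S, M) = (M*M - 4)/3 = (M² - 4)/3 = (-4 + M²)/3 = -4/3 + M²/3)
I = 5/3 (I = -4/3 + (⅓)*3² = -4/3 + (⅓)*9 = -4/3 + 3 = 5/3 ≈ 1.6667)
O(c) = 3/14 (O(c) = -1/(-3 - 1*5/3) = -1/(-3 - 5/3) = -1/(-14/3) = -1*(-3/14) = 3/14)
√(154 + O(-20)) = √(154 + 3/14) = √(2159/14) = √30226/14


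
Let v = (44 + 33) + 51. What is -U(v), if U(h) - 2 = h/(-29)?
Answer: 70/29 ≈ 2.4138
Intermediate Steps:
v = 128 (v = 77 + 51 = 128)
U(h) = 2 - h/29 (U(h) = 2 + h/(-29) = 2 + h*(-1/29) = 2 - h/29)
-U(v) = -(2 - 1/29*128) = -(2 - 128/29) = -1*(-70/29) = 70/29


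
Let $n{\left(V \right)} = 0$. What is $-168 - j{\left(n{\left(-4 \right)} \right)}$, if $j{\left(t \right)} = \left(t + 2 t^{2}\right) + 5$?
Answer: $-173$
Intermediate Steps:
$j{\left(t \right)} = 5 + t + 2 t^{2}$
$-168 - j{\left(n{\left(-4 \right)} \right)} = -168 - \left(5 + 0 + 2 \cdot 0^{2}\right) = -168 - \left(5 + 0 + 2 \cdot 0\right) = -168 - \left(5 + 0 + 0\right) = -168 - 5 = -173$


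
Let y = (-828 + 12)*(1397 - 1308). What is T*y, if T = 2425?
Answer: -176113200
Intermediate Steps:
y = -72624 (y = -816*89 = -72624)
T*y = 2425*(-72624) = -176113200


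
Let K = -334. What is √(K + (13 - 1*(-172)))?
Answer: I*√149 ≈ 12.207*I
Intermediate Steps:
√(K + (13 - 1*(-172))) = √(-334 + (13 - 1*(-172))) = √(-334 + (13 + 172)) = √(-334 + 185) = √(-149) = I*√149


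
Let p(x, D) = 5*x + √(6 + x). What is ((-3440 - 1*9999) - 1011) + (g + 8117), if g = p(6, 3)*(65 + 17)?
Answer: -3873 + 164*√3 ≈ -3588.9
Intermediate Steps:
p(x, D) = √(6 + x) + 5*x
g = 2460 + 164*√3 (g = (√(6 + 6) + 5*6)*(65 + 17) = (√12 + 30)*82 = (2*√3 + 30)*82 = (30 + 2*√3)*82 = 2460 + 164*√3 ≈ 2744.1)
((-3440 - 1*9999) - 1011) + (g + 8117) = ((-3440 - 1*9999) - 1011) + ((2460 + 164*√3) + 8117) = ((-3440 - 9999) - 1011) + (10577 + 164*√3) = (-13439 - 1011) + (10577 + 164*√3) = -14450 + (10577 + 164*√3) = -3873 + 164*√3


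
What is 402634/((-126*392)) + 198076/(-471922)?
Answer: -49948803085/5827292856 ≈ -8.5715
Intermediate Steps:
402634/((-126*392)) + 198076/(-471922) = 402634/(-49392) + 198076*(-1/471922) = 402634*(-1/49392) - 99038/235961 = -201317/24696 - 99038/235961 = -49948803085/5827292856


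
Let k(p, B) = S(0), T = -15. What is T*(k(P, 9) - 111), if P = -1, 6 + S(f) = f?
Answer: 1755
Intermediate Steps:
S(f) = -6 + f
k(p, B) = -6 (k(p, B) = -6 + 0 = -6)
T*(k(P, 9) - 111) = -15*(-6 - 111) = -15*(-117) = 1755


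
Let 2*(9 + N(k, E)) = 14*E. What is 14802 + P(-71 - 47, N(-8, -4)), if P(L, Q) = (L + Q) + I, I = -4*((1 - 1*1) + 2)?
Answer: 14639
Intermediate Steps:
N(k, E) = -9 + 7*E (N(k, E) = -9 + (14*E)/2 = -9 + 7*E)
I = -8 (I = -4*((1 - 1) + 2) = -4*(0 + 2) = -4*2 = -8)
P(L, Q) = -8 + L + Q (P(L, Q) = (L + Q) - 8 = -8 + L + Q)
14802 + P(-71 - 47, N(-8, -4)) = 14802 + (-8 + (-71 - 47) + (-9 + 7*(-4))) = 14802 + (-8 - 118 + (-9 - 28)) = 14802 + (-8 - 118 - 37) = 14802 - 163 = 14639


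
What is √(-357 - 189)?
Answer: I*√546 ≈ 23.367*I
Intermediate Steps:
√(-357 - 189) = √(-546) = I*√546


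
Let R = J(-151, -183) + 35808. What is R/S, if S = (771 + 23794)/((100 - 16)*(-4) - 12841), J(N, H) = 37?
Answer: -94465913/4913 ≈ -19228.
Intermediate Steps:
S = -24565/13177 (S = 24565/(84*(-4) - 12841) = 24565/(-336 - 12841) = 24565/(-13177) = 24565*(-1/13177) = -24565/13177 ≈ -1.8642)
R = 35845 (R = 37 + 35808 = 35845)
R/S = 35845/(-24565/13177) = 35845*(-13177/24565) = -94465913/4913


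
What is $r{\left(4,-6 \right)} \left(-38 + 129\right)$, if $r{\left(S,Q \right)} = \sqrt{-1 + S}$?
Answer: $91 \sqrt{3} \approx 157.62$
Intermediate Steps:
$r{\left(4,-6 \right)} \left(-38 + 129\right) = \sqrt{-1 + 4} \left(-38 + 129\right) = \sqrt{3} \cdot 91 = 91 \sqrt{3}$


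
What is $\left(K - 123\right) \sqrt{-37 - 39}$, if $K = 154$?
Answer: $62 i \sqrt{19} \approx 270.25 i$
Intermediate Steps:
$\left(K - 123\right) \sqrt{-37 - 39} = \left(154 - 123\right) \sqrt{-37 - 39} = 31 \sqrt{-76} = 31 \cdot 2 i \sqrt{19} = 62 i \sqrt{19}$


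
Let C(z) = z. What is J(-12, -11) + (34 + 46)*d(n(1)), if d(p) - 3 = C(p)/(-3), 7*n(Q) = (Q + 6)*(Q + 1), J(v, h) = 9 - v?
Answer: 623/3 ≈ 207.67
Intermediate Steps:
n(Q) = (1 + Q)*(6 + Q)/7 (n(Q) = ((Q + 6)*(Q + 1))/7 = ((6 + Q)*(1 + Q))/7 = ((1 + Q)*(6 + Q))/7 = (1 + Q)*(6 + Q)/7)
d(p) = 3 - p/3 (d(p) = 3 + p/(-3) = 3 + p*(-1/3) = 3 - p/3)
J(-12, -11) + (34 + 46)*d(n(1)) = (9 - 1*(-12)) + (34 + 46)*(3 - (6/7 + 1 + (1/7)*1**2)/3) = (9 + 12) + 80*(3 - (6/7 + 1 + (1/7)*1)/3) = 21 + 80*(3 - (6/7 + 1 + 1/7)/3) = 21 + 80*(3 - 1/3*2) = 21 + 80*(3 - 2/3) = 21 + 80*(7/3) = 21 + 560/3 = 623/3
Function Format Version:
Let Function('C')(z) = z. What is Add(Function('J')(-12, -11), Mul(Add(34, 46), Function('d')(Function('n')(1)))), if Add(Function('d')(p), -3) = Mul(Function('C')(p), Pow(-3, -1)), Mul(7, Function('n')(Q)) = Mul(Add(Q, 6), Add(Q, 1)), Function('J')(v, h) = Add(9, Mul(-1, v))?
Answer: Rational(623, 3) ≈ 207.67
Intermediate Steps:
Function('n')(Q) = Mul(Rational(1, 7), Add(1, Q), Add(6, Q)) (Function('n')(Q) = Mul(Rational(1, 7), Mul(Add(Q, 6), Add(Q, 1))) = Mul(Rational(1, 7), Mul(Add(6, Q), Add(1, Q))) = Mul(Rational(1, 7), Mul(Add(1, Q), Add(6, Q))) = Mul(Rational(1, 7), Add(1, Q), Add(6, Q)))
Function('d')(p) = Add(3, Mul(Rational(-1, 3), p)) (Function('d')(p) = Add(3, Mul(p, Pow(-3, -1))) = Add(3, Mul(p, Rational(-1, 3))) = Add(3, Mul(Rational(-1, 3), p)))
Add(Function('J')(-12, -11), Mul(Add(34, 46), Function('d')(Function('n')(1)))) = Add(Add(9, Mul(-1, -12)), Mul(Add(34, 46), Add(3, Mul(Rational(-1, 3), Add(Rational(6, 7), 1, Mul(Rational(1, 7), Pow(1, 2))))))) = Add(Add(9, 12), Mul(80, Add(3, Mul(Rational(-1, 3), Add(Rational(6, 7), 1, Mul(Rational(1, 7), 1)))))) = Add(21, Mul(80, Add(3, Mul(Rational(-1, 3), Add(Rational(6, 7), 1, Rational(1, 7)))))) = Add(21, Mul(80, Add(3, Mul(Rational(-1, 3), 2)))) = Add(21, Mul(80, Add(3, Rational(-2, 3)))) = Add(21, Mul(80, Rational(7, 3))) = Add(21, Rational(560, 3)) = Rational(623, 3)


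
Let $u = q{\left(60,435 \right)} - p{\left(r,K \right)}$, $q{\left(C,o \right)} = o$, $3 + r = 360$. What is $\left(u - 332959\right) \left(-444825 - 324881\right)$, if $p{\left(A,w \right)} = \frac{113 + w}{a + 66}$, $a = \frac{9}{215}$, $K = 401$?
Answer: $\frac{3634258309296916}{14199} \approx 2.5595 \cdot 10^{11}$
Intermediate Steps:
$r = 357$ ($r = -3 + 360 = 357$)
$a = \frac{9}{215}$ ($a = 9 \cdot \frac{1}{215} = \frac{9}{215} \approx 0.04186$)
$p{\left(A,w \right)} = \frac{24295}{14199} + \frac{215 w}{14199}$ ($p{\left(A,w \right)} = \frac{113 + w}{\frac{9}{215} + 66} = \frac{113 + w}{\frac{14199}{215}} = \left(113 + w\right) \frac{215}{14199} = \frac{24295}{14199} + \frac{215 w}{14199}$)
$u = \frac{6066055}{14199}$ ($u = 435 - \left(\frac{24295}{14199} + \frac{215}{14199} \cdot 401\right) = 435 - \left(\frac{24295}{14199} + \frac{86215}{14199}\right) = 435 - \frac{110510}{14199} = \frac{6066055}{14199} \approx 427.22$)
$\left(u - 332959\right) \left(-444825 - 324881\right) = \left(\frac{6066055}{14199} - 332959\right) \left(-444825 - 324881\right) = \left(- \frac{4721618786}{14199}\right) \left(-769706\right) = \frac{3634258309296916}{14199}$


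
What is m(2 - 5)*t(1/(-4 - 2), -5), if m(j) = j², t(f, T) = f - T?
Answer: 87/2 ≈ 43.500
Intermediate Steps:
m(2 - 5)*t(1/(-4 - 2), -5) = (2 - 5)²*(1/(-4 - 2) - 1*(-5)) = (-3)²*(1/(-6) + 5) = 9*(-⅙ + 5) = 9*(29/6) = 87/2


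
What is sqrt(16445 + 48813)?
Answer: sqrt(65258) ≈ 255.46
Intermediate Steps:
sqrt(16445 + 48813) = sqrt(65258)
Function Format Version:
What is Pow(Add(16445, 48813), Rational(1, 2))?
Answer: Pow(65258, Rational(1, 2)) ≈ 255.46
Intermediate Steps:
Pow(Add(16445, 48813), Rational(1, 2)) = Pow(65258, Rational(1, 2))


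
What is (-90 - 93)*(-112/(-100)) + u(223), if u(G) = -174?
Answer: -9474/25 ≈ -378.96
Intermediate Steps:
(-90 - 93)*(-112/(-100)) + u(223) = (-90 - 93)*(-112/(-100)) - 174 = -(-20496)*(-1)/100 - 174 = -183*28/25 - 174 = -5124/25 - 174 = -9474/25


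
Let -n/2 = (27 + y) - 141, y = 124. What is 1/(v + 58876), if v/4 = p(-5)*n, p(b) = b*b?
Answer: 1/56876 ≈ 1.7582e-5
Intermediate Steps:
p(b) = b²
n = -20 (n = -2*((27 + 124) - 141) = -2*(151 - 141) = -2*10 = -20)
v = -2000 (v = 4*((-5)²*(-20)) = 4*(25*(-20)) = 4*(-500) = -2000)
1/(v + 58876) = 1/(-2000 + 58876) = 1/56876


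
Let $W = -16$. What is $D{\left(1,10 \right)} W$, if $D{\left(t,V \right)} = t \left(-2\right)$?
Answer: $32$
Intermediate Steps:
$D{\left(t,V \right)} = - 2 t$
$D{\left(1,10 \right)} W = \left(-2\right) 1 \left(-16\right) = \left(-2\right) \left(-16\right) = 32$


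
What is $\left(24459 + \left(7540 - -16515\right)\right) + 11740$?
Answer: $60254$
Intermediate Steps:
$\left(24459 + \left(7540 - -16515\right)\right) + 11740 = \left(24459 + \left(7540 + 16515\right)\right) + 11740 = \left(24459 + 24055\right) + 11740 = 48514 + 11740 = 60254$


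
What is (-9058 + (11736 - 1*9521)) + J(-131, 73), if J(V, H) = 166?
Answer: -6677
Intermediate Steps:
(-9058 + (11736 - 1*9521)) + J(-131, 73) = (-9058 + (11736 - 1*9521)) + 166 = (-9058 + (11736 - 9521)) + 166 = (-9058 + 2215) + 166 = -6843 + 166 = -6677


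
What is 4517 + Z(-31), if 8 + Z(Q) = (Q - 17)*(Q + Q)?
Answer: 7485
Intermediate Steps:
Z(Q) = -8 + 2*Q*(-17 + Q) (Z(Q) = -8 + (Q - 17)*(Q + Q) = -8 + (-17 + Q)*(2*Q) = -8 + 2*Q*(-17 + Q))
4517 + Z(-31) = 4517 + (-8 - 34*(-31) + 2*(-31)²) = 4517 + (-8 + 1054 + 2*961) = 4517 + (-8 + 1054 + 1922) = 4517 + 2968 = 7485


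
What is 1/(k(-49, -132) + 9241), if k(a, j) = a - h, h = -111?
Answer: 1/9303 ≈ 0.00010749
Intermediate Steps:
k(a, j) = 111 + a (k(a, j) = a - 1*(-111) = a + 111 = 111 + a)
1/(k(-49, -132) + 9241) = 1/((111 - 49) + 9241) = 1/(62 + 9241) = 1/9303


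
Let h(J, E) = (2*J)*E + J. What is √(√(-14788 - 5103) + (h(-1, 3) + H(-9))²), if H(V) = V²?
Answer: √(5476 + I*√19891) ≈ 74.006 + 0.9529*I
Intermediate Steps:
h(J, E) = J + 2*E*J (h(J, E) = 2*E*J + J = J + 2*E*J)
√(√(-14788 - 5103) + (h(-1, 3) + H(-9))²) = √(√(-14788 - 5103) + (-(1 + 2*3) + (-9)²)²) = √(√(-19891) + (-(1 + 6) + 81)²) = √(I*√19891 + (-1*7 + 81)²) = √(I*√19891 + (-7 + 81)²) = √(I*√19891 + 74²) = √(I*√19891 + 5476) = √(5476 + I*√19891)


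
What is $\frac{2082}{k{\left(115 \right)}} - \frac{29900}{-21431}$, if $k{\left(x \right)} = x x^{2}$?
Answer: $\frac{45518781842}{32593872125} \approx 1.3965$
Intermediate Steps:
$k{\left(x \right)} = x^{3}$
$\frac{2082}{k{\left(115 \right)}} - \frac{29900}{-21431} = \frac{2082}{115^{3}} - \frac{29900}{-21431} = \frac{2082}{1520875} - - \frac{29900}{21431} = 2082 \cdot \frac{1}{1520875} + \frac{29900}{21431} = \frac{2082}{1520875} + \frac{29900}{21431} = \frac{45518781842}{32593872125}$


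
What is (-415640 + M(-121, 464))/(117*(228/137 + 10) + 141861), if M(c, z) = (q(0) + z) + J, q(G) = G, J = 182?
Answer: -56854178/19621923 ≈ -2.8975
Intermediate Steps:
M(c, z) = 182 + z (M(c, z) = (0 + z) + 182 = z + 182 = 182 + z)
(-415640 + M(-121, 464))/(117*(228/137 + 10) + 141861) = (-415640 + (182 + 464))/(117*(228/137 + 10) + 141861) = (-415640 + 646)/(117*(228*(1/137) + 10) + 141861) = -414994/(117*(228/137 + 10) + 141861) = -414994/(117*(1598/137) + 141861) = -414994/(186966/137 + 141861) = -414994/19621923/137 = -414994*137/19621923 = -56854178/19621923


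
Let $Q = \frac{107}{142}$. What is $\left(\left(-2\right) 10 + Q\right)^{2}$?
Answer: $\frac{7469289}{20164} \approx 370.43$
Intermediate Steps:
$Q = \frac{107}{142}$ ($Q = 107 \cdot \frac{1}{142} = \frac{107}{142} \approx 0.75352$)
$\left(\left(-2\right) 10 + Q\right)^{2} = \left(\left(-2\right) 10 + \frac{107}{142}\right)^{2} = \left(-20 + \frac{107}{142}\right)^{2} = \left(- \frac{2733}{142}\right)^{2} = \frac{7469289}{20164}$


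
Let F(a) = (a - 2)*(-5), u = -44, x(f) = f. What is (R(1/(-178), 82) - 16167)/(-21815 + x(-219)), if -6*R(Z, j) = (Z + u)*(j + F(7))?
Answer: 5606625/7844104 ≈ 0.71476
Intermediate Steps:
F(a) = 10 - 5*a (F(a) = (-2 + a)*(-5) = 10 - 5*a)
R(Z, j) = -(-44 + Z)*(-25 + j)/6 (R(Z, j) = -(Z - 44)*(j + (10 - 5*7))/6 = -(-44 + Z)*(j + (10 - 35))/6 = -(-44 + Z)*(j - 25)/6 = -(-44 + Z)*(-25 + j)/6)
(R(1/(-178), 82) - 16167)/(-21815 + x(-219)) = ((-550/3 + (22/3)*82 + (25/6)/(-178) - 1/6*82/(-178)) - 16167)/(-21815 - 219) = ((-550/3 + 1804/3 + (25/6)*(-1/178) - 1/6*(-1/178)*82) - 16167)/(-22034) = ((-550/3 + 1804/3 - 25/1068 + 41/534) - 16167)*(-1/22034) = (148827/356 - 16167)*(-1/22034) = -5606625/356*(-1/22034) = 5606625/7844104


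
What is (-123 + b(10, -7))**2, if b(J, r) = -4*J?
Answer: 26569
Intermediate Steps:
(-123 + b(10, -7))**2 = (-123 - 4*10)**2 = (-123 - 40)**2 = (-163)**2 = 26569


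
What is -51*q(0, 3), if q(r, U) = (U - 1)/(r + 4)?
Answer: -51/2 ≈ -25.500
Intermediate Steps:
q(r, U) = (-1 + U)/(4 + r)
-51*q(0, 3) = -51*(-1 + 3)/(4 + 0) = -51*2/4 = -51*½ = -51/2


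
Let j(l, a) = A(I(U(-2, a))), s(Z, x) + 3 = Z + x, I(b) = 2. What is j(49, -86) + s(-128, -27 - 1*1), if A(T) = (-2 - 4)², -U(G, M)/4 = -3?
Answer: -123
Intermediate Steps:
U(G, M) = 12 (U(G, M) = -4*(-3) = 12)
s(Z, x) = -3 + Z + x (s(Z, x) = -3 + (Z + x) = -3 + Z + x)
A(T) = 36 (A(T) = (-6)² = 36)
j(l, a) = 36
j(49, -86) + s(-128, -27 - 1*1) = 36 + (-3 - 128 + (-27 - 1*1)) = 36 + (-3 - 128 + (-27 - 1)) = 36 + (-3 - 128 - 28) = 36 - 159 = -123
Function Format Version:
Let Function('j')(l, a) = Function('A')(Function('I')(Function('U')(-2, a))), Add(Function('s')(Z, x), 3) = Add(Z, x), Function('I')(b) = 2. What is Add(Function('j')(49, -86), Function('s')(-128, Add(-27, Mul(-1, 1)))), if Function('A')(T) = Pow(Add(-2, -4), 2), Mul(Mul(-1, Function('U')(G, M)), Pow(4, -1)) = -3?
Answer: -123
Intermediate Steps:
Function('U')(G, M) = 12 (Function('U')(G, M) = Mul(-4, -3) = 12)
Function('s')(Z, x) = Add(-3, Z, x) (Function('s')(Z, x) = Add(-3, Add(Z, x)) = Add(-3, Z, x))
Function('A')(T) = 36 (Function('A')(T) = Pow(-6, 2) = 36)
Function('j')(l, a) = 36
Add(Function('j')(49, -86), Function('s')(-128, Add(-27, Mul(-1, 1)))) = Add(36, Add(-3, -128, Add(-27, Mul(-1, 1)))) = Add(36, Add(-3, -128, Add(-27, -1))) = Add(36, Add(-3, -128, -28)) = Add(36, -159) = -123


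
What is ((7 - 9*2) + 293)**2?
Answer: 79524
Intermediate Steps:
((7 - 9*2) + 293)**2 = ((7 - 18) + 293)**2 = (-11 + 293)**2 = 282**2 = 79524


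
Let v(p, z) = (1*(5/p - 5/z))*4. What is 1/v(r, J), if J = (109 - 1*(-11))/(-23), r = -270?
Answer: 54/203 ≈ 0.26601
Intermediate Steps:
J = -120/23 (J = (109 + 11)*(-1/23) = 120*(-1/23) = -120/23 ≈ -5.2174)
v(p, z) = -20/z + 20/p (v(p, z) = (1*(-5/z + 5/p))*4 = (-5/z + 5/p)*4 = -20/z + 20/p)
1/v(r, J) = 1/(-20/(-120/23) + 20/(-270)) = 1/(-20*(-23/120) + 20*(-1/270)) = 1/(23/6 - 2/27) = 1/(203/54) = 54/203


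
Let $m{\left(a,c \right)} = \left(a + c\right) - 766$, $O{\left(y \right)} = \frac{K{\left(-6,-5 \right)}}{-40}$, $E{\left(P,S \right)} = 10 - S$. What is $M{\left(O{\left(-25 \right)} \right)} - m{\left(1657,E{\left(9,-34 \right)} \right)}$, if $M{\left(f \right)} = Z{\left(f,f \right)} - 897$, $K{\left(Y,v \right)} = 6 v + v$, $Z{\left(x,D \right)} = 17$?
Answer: $-1815$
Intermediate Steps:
$K{\left(Y,v \right)} = 7 v$
$O{\left(y \right)} = \frac{7}{8}$ ($O{\left(y \right)} = \frac{7 \left(-5\right)}{-40} = \left(-35\right) \left(- \frac{1}{40}\right) = \frac{7}{8}$)
$M{\left(f \right)} = -880$ ($M{\left(f \right)} = 17 - 897 = -880$)
$m{\left(a,c \right)} = -766 + a + c$
$M{\left(O{\left(-25 \right)} \right)} - m{\left(1657,E{\left(9,-34 \right)} \right)} = -880 - \left(-766 + 1657 + \left(10 - -34\right)\right) = -880 - \left(-766 + 1657 + \left(10 + 34\right)\right) = -880 - \left(-766 + 1657 + 44\right) = -880 - 935 = -1815$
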